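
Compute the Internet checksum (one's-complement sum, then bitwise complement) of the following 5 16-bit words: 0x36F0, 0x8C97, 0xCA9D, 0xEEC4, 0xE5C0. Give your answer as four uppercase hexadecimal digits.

9D54

One's-complement addition (fold any carry out of bit 15 back into bit 0):
  0x36F0 + 0x8C97 = 0x0C387
  0xC387 + 0xCA9D = 0x18E24 → wrap carry → 0x8E25
  0x8E25 + 0xEEC4 = 0x17CE9 → wrap carry → 0x7CEA
  0x7CEA + 0xE5C0 = 0x162AA → wrap carry → 0x62AB
One's-complement sum = 0x62AB.
Checksum = ~0x62AB & 0xFFFF = 0x9D54.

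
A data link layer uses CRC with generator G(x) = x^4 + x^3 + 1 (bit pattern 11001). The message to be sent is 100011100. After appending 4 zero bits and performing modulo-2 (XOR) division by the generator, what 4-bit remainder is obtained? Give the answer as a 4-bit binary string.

Append 4 zeros: 1000111000000. Divide by 11001 (XOR where the leading bit is 1):
  pos 0: 10001 XOR 11001 = 01000
  pos 1: 10001 XOR 11001 = 01000
  pos 2: 10001 XOR 11001 = 01000
  pos 3: 10000 XOR 11001 = 01001
  pos 4: 10010 XOR 11001 = 01011
  pos 5: 10110 XOR 11001 = 01111
  pos 6: 11110 XOR 11001 = 00111
  pos 8: 11100 XOR 11001 = 00101
Remainder (last 4 bits) = 0101. This is the CRC / FCS.

0101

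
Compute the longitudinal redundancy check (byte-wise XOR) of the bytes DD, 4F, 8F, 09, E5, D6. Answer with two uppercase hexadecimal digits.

XOR the bytes together:
  start with 0xDD
  0xDD ⊕ 0x4F = 0x92
  0x92 ⊕ 0x8F = 0x1D
  0x1D ⊕ 0x09 = 0x14
  0x14 ⊕ 0xE5 = 0xF1
  0xF1 ⊕ 0xD6 = 0x27

27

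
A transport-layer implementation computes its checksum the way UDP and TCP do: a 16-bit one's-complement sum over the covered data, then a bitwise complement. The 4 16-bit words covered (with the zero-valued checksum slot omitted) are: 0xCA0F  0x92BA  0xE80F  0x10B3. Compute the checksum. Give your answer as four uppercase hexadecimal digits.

AA72

One's-complement addition (fold any carry out of bit 15 back into bit 0):
  0xCA0F + 0x92BA = 0x15CC9 → wrap carry → 0x5CCA
  0x5CCA + 0xE80F = 0x144D9 → wrap carry → 0x44DA
  0x44DA + 0x10B3 = 0x0558D
One's-complement sum = 0x558D.
Checksum = ~0x558D & 0xFFFF = 0xAA72.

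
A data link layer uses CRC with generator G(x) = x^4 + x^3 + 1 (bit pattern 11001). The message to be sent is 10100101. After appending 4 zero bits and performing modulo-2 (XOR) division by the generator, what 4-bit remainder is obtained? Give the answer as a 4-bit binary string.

1110

Append 4 zeros: 101001010000. Divide by 11001 (XOR where the leading bit is 1):
  pos 0: 10100 XOR 11001 = 01101
  pos 1: 11011 XOR 11001 = 00010
  pos 4: 10010 XOR 11001 = 01011
  pos 5: 10110 XOR 11001 = 01111
  pos 6: 11110 XOR 11001 = 00111
Remainder (last 4 bits) = 1110. This is the CRC / FCS.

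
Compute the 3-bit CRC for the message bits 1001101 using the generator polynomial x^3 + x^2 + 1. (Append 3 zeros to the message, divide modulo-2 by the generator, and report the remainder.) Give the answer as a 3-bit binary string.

100

Append 3 zeros: 1001101000. Divide by 1101 (XOR where the leading bit is 1):
  pos 0: 1001 XOR 1101 = 0100
  pos 1: 1001 XOR 1101 = 0100
  pos 2: 1000 XOR 1101 = 0101
  pos 3: 1011 XOR 1101 = 0110
  pos 4: 1100 XOR 1101 = 0001
Remainder (last 3 bits) = 100. This is the CRC / FCS.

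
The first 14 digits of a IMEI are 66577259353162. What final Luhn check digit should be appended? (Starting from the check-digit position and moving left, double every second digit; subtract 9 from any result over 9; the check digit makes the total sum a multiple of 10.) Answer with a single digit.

Partial digits right→left: 2 6 1 3 5 3 9 5 2 7 7 5 6 6
Double every second digit counting from the check-digit position (so the 1st, 3rd, 5th, ... of the partial from the right).
  doubled (with −9 where >9): 4 2 1 9 4 5 3 → sum 28
  kept as-is: 6 3 3 5 7 5 6 → sum 35
Total = 28 + 35 = 63.
Check digit = (10 − (63 mod 10)) mod 10 = 7.

7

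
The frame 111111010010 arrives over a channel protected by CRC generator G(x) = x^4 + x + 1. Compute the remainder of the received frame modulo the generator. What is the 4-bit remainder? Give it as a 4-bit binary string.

0000

Modulo-2 division of 111111010010 by 10011:
  pos 0: 11111 XOR 10011 = 01100
  pos 1: 11001 XOR 10011 = 01010
  pos 2: 10100 XOR 10011 = 00111
  pos 4: 11110 XOR 10011 = 01101
  pos 5: 11010 XOR 10011 = 01001
  pos 6: 10011 XOR 10011 = 00000
Remainder = 0000 (zero — the frame passes the CRC check).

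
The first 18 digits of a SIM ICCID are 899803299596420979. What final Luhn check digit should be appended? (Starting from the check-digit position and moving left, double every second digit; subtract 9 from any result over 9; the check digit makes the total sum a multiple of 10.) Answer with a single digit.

Partial digits right→left: 9 7 9 0 2 4 6 9 5 9 9 2 3 0 8 9 9 8
Double every second digit counting from the check-digit position (so the 1st, 3rd, 5th, ... of the partial from the right).
  doubled (with −9 where >9): 9 9 4 3 1 9 6 7 9 → sum 57
  kept as-is: 7 0 4 9 9 2 0 9 8 → sum 48
Total = 57 + 48 = 105.
Check digit = (10 − (105 mod 10)) mod 10 = 5.

5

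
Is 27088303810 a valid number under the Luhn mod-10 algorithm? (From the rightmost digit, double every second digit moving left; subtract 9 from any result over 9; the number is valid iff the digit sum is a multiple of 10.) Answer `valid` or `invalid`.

From the right, keep odd positions and double even positions (subtract 9 from any doubled value over 9):
  doubled (positions 2,4,...): 2 6 6 7 5 → sum 26
  kept (positions 1,3,...): 0 8 0 8 0 2 → sum 18
Total = 44.
44 mod 10 = 4, so the number is invalid.

invalid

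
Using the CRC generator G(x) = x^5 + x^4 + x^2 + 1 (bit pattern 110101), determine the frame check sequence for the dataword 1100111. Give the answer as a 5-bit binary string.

Append 5 zeros: 110011100000. Divide by 110101 (XOR where the leading bit is 1):
  pos 0: 110011 XOR 110101 = 000110
  pos 3: 110100 XOR 110101 = 000001
Remainder (last 5 bits) = 01000. This is the CRC / FCS.

01000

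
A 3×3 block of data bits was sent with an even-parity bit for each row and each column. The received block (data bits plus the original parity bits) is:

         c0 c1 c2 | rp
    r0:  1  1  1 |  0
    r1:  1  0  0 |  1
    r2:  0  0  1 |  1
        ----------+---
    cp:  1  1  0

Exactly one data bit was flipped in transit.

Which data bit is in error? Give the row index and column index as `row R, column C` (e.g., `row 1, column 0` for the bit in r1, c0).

Recompute each row's even parity and compare to rp:
  r0: data parity 1, sent rp 0 → mismatch
  r1: data parity 1, sent rp 1 → ok
  r2: data parity 1, sent rp 1 → ok
Recompute each column's even parity and compare to cp:
  c0: data parity 0, sent cp 1 → mismatch
  c1: data parity 1, sent cp 1 → ok
  c2: data parity 0, sent cp 0 → ok
Exactly one row (r0) and one column (c0) fail → the flipped bit is at their intersection.

row 0, column 0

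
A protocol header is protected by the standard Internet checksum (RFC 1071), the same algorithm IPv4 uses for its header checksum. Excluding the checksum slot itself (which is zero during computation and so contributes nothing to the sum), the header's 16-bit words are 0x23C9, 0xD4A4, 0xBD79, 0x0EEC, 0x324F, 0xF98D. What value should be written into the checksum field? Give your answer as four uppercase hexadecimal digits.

One's-complement addition (fold any carry out of bit 15 back into bit 0):
  0x23C9 + 0xD4A4 = 0x0F86D
  0xF86D + 0xBD79 = 0x1B5E6 → wrap carry → 0xB5E7
  0xB5E7 + 0x0EEC = 0x0C4D3
  0xC4D3 + 0x324F = 0x0F722
  0xF722 + 0xF98D = 0x1F0AF → wrap carry → 0xF0B0
One's-complement sum = 0xF0B0.
Checksum = ~0xF0B0 & 0xFFFF = 0x0F4F.

0F4F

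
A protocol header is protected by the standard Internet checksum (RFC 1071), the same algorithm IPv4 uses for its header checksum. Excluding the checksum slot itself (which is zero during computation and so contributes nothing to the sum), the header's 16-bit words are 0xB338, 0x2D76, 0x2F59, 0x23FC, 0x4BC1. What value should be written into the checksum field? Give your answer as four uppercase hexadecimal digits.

803A

One's-complement addition (fold any carry out of bit 15 back into bit 0):
  0xB338 + 0x2D76 = 0x0E0AE
  0xE0AE + 0x2F59 = 0x11007 → wrap carry → 0x1008
  0x1008 + 0x23FC = 0x03404
  0x3404 + 0x4BC1 = 0x07FC5
One's-complement sum = 0x7FC5.
Checksum = ~0x7FC5 & 0xFFFF = 0x803A.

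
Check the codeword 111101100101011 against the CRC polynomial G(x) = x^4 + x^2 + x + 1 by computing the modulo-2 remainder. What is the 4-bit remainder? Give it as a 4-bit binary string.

Modulo-2 division of 111101100101011 by 10111:
  pos 0: 11110 XOR 10111 = 01001
  pos 1: 10011 XOR 10111 = 00100
  pos 3: 10010 XOR 10111 = 00101
  pos 5: 10101 XOR 10111 = 00010
  pos 8: 10010 XOR 10111 = 00101
  pos 10: 10111 XOR 10111 = 00000
Remainder = 0000 (zero — the frame passes the CRC check).

0000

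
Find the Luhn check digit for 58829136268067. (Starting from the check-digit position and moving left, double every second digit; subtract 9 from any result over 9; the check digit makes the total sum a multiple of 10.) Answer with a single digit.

Partial digits right→left: 7 6 0 8 6 2 6 3 1 9 2 8 8 5
Double every second digit counting from the check-digit position (so the 1st, 3rd, 5th, ... of the partial from the right).
  doubled (with −9 where >9): 5 0 3 3 2 4 7 → sum 24
  kept as-is: 6 8 2 3 9 8 5 → sum 41
Total = 24 + 41 = 65.
Check digit = (10 − (65 mod 10)) mod 10 = 5.

5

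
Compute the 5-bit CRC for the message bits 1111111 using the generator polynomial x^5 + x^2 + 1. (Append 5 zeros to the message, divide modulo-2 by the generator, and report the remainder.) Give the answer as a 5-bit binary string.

11010

Append 5 zeros: 111111100000. Divide by 100101 (XOR where the leading bit is 1):
  pos 0: 111111 XOR 100101 = 011010
  pos 1: 110101 XOR 100101 = 010000
  pos 2: 100000 XOR 100101 = 000101
  pos 5: 101000 XOR 100101 = 001101
Remainder (last 5 bits) = 11010. This is the CRC / FCS.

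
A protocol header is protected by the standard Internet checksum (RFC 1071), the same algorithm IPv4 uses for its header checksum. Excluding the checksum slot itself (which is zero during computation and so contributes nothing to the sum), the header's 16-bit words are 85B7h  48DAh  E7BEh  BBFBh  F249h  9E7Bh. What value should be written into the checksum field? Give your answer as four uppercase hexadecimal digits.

One's-complement addition (fold any carry out of bit 15 back into bit 0):
  0x85B7 + 0x48DA = 0x0CE91
  0xCE91 + 0xE7BE = 0x1B64F → wrap carry → 0xB650
  0xB650 + 0xBBFB = 0x1724B → wrap carry → 0x724C
  0x724C + 0xF249 = 0x16495 → wrap carry → 0x6496
  0x6496 + 0x9E7B = 0x10311 → wrap carry → 0x0312
One's-complement sum = 0x0312.
Checksum = ~0x0312 & 0xFFFF = 0xFCED.

FCED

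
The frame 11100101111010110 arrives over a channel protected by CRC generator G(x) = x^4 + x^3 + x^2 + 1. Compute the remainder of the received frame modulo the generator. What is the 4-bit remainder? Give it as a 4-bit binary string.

Modulo-2 division of 11100101111010110 by 11101:
  pos 0: 11100 XOR 11101 = 00001
  pos 4: 11011 XOR 11101 = 00110
  pos 6: 11011 XOR 11101 = 00110
  pos 8: 11001 XOR 11101 = 00100
  pos 10: 10001 XOR 11101 = 01100
  pos 11: 11001 XOR 11101 = 00100
Remainder = 1000 (nonzero — an error is detected).

1000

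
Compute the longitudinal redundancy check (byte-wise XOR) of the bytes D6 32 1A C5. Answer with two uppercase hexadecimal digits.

XOR the bytes together:
  start with 0xD6
  0xD6 ⊕ 0x32 = 0xE4
  0xE4 ⊕ 0x1A = 0xFE
  0xFE ⊕ 0xC5 = 0x3B

3B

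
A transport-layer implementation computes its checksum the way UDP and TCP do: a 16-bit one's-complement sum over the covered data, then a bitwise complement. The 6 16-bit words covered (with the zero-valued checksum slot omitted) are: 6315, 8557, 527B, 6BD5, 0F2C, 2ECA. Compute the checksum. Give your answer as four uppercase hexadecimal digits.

1B4C

One's-complement addition (fold any carry out of bit 15 back into bit 0):
  0x6315 + 0x8557 = 0x0E86C
  0xE86C + 0x527B = 0x13AE7 → wrap carry → 0x3AE8
  0x3AE8 + 0x6BD5 = 0x0A6BD
  0xA6BD + 0x0F2C = 0x0B5E9
  0xB5E9 + 0x2ECA = 0x0E4B3
One's-complement sum = 0xE4B3.
Checksum = ~0xE4B3 & 0xFFFF = 0x1B4C.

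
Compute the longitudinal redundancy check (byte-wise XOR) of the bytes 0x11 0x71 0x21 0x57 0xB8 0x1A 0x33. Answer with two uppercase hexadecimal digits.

XOR the bytes together:
  start with 0x11
  0x11 ⊕ 0x71 = 0x60
  0x60 ⊕ 0x21 = 0x41
  0x41 ⊕ 0x57 = 0x16
  0x16 ⊕ 0xB8 = 0xAE
  0xAE ⊕ 0x1A = 0xB4
  0xB4 ⊕ 0x33 = 0x87

87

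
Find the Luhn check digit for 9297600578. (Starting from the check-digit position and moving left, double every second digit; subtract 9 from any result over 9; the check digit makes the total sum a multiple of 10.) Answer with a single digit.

Partial digits right→left: 8 7 5 0 0 6 7 9 2 9
Double every second digit counting from the check-digit position (so the 1st, 3rd, 5th, ... of the partial from the right).
  doubled (with −9 where >9): 7 1 0 5 4 → sum 17
  kept as-is: 7 0 6 9 9 → sum 31
Total = 17 + 31 = 48.
Check digit = (10 − (48 mod 10)) mod 10 = 2.

2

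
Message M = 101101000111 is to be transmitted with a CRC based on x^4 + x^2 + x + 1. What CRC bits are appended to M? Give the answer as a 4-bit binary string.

Append 4 zeros: 1011010001110000. Divide by 10111 (XOR where the leading bit is 1):
  pos 0: 10110 XOR 10111 = 00001
  pos 4: 11000 XOR 10111 = 01111
  pos 5: 11111 XOR 10111 = 01000
  pos 6: 10001 XOR 10111 = 00110
  pos 8: 11010 XOR 10111 = 01101
  pos 9: 11010 XOR 10111 = 01101
  pos 10: 11010 XOR 10111 = 01101
  pos 11: 11010 XOR 10111 = 01101
Remainder (last 4 bits) = 1101. This is the CRC / FCS.

1101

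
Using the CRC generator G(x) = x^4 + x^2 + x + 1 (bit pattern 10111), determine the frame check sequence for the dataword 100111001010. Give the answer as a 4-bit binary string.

1100

Append 4 zeros: 1001110010100000. Divide by 10111 (XOR where the leading bit is 1):
  pos 0: 10011 XOR 10111 = 00100
  pos 2: 10010 XOR 10111 = 00101
  pos 4: 10101 XOR 10111 = 00010
  pos 7: 10010 XOR 10111 = 00101
  pos 9: 10100 XOR 10111 = 00011
Remainder (last 4 bits) = 1100. This is the CRC / FCS.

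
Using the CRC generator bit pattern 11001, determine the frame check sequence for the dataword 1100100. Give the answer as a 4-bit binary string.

0000

Append 4 zeros: 11001000000. Divide by 11001 (XOR where the leading bit is 1):
  pos 0: 11001 XOR 11001 = 00000
Remainder (last 4 bits) = 0000. This is the CRC / FCS.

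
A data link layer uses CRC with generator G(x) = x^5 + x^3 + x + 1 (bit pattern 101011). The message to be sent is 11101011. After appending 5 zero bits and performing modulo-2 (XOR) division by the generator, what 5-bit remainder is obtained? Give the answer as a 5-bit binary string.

Append 5 zeros: 1110101100000. Divide by 101011 (XOR where the leading bit is 1):
  pos 0: 111010 XOR 101011 = 010001
  pos 1: 100011 XOR 101011 = 001000
  pos 3: 100010 XOR 101011 = 001001
  pos 5: 100100 XOR 101011 = 001111
  pos 7: 111100 XOR 101011 = 010111
Remainder (last 5 bits) = 10111. This is the CRC / FCS.

10111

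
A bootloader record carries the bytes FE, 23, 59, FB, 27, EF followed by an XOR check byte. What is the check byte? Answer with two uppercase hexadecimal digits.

XOR the bytes together:
  start with 0xFE
  0xFE ⊕ 0x23 = 0xDD
  0xDD ⊕ 0x59 = 0x84
  0x84 ⊕ 0xFB = 0x7F
  0x7F ⊕ 0x27 = 0x58
  0x58 ⊕ 0xEF = 0xB7

B7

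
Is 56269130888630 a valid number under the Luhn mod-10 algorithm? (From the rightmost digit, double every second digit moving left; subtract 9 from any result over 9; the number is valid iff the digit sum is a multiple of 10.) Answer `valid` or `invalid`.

invalid

From the right, keep odd positions and double even positions (subtract 9 from any doubled value over 9):
  doubled (positions 2,4,...): 6 7 7 6 9 4 1 → sum 40
  kept (positions 1,3,...): 0 6 8 0 1 6 6 → sum 27
Total = 67.
67 mod 10 = 7, so the number is invalid.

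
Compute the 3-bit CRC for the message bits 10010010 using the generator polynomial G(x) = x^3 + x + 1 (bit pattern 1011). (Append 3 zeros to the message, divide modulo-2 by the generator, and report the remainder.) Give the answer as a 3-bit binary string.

100

Append 3 zeros: 10010010000. Divide by 1011 (XOR where the leading bit is 1):
  pos 0: 1001 XOR 1011 = 0010
  pos 2: 1000 XOR 1011 = 0011
  pos 4: 1110 XOR 1011 = 0101
  pos 5: 1010 XOR 1011 = 0001
Remainder (last 3 bits) = 100. This is the CRC / FCS.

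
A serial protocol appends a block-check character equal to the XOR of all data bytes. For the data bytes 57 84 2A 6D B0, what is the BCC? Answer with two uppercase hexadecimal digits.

24

XOR the bytes together:
  start with 0x57
  0x57 ⊕ 0x84 = 0xD3
  0xD3 ⊕ 0x2A = 0xF9
  0xF9 ⊕ 0x6D = 0x94
  0x94 ⊕ 0xB0 = 0x24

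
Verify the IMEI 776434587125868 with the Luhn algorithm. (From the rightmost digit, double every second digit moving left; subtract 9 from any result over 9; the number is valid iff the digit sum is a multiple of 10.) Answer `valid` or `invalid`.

From the right, keep odd positions and double even positions (subtract 9 from any doubled value over 9):
  doubled (positions 2,4,...): 3 1 2 7 8 8 5 → sum 34
  kept (positions 1,3,...): 8 8 2 7 5 3 6 7 → sum 46
Total = 80.
80 mod 10 = 0, so the number is valid.

valid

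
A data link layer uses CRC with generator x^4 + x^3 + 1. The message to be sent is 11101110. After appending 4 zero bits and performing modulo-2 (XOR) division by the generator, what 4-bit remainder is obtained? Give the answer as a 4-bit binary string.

0001

Append 4 zeros: 111011100000. Divide by 11001 (XOR where the leading bit is 1):
  pos 0: 11101 XOR 11001 = 00100
  pos 2: 10011 XOR 11001 = 01010
  pos 3: 10100 XOR 11001 = 01101
  pos 4: 11010 XOR 11001 = 00011
  pos 7: 11000 XOR 11001 = 00001
Remainder (last 4 bits) = 0001. This is the CRC / FCS.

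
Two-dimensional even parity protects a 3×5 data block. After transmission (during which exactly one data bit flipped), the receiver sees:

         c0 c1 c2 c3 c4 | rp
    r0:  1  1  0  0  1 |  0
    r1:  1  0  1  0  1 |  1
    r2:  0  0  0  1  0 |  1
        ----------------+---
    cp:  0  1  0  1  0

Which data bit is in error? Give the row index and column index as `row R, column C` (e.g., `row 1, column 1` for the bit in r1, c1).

Recompute each row's even parity and compare to rp:
  r0: data parity 1, sent rp 0 → mismatch
  r1: data parity 1, sent rp 1 → ok
  r2: data parity 1, sent rp 1 → ok
Recompute each column's even parity and compare to cp:
  c0: data parity 0, sent cp 0 → ok
  c1: data parity 1, sent cp 1 → ok
  c2: data parity 1, sent cp 0 → mismatch
  c3: data parity 1, sent cp 1 → ok
  c4: data parity 0, sent cp 0 → ok
Exactly one row (r0) and one column (c2) fail → the flipped bit is at their intersection.

row 0, column 2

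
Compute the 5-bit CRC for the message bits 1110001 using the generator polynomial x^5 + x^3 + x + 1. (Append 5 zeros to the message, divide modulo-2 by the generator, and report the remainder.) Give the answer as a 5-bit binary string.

Append 5 zeros: 111000100000. Divide by 101011 (XOR where the leading bit is 1):
  pos 0: 111000 XOR 101011 = 010011
  pos 1: 100111 XOR 101011 = 001100
  pos 3: 110000 XOR 101011 = 011011
  pos 4: 110110 XOR 101011 = 011101
  pos 5: 111010 XOR 101011 = 010001
  pos 6: 100010 XOR 101011 = 001001
Remainder (last 5 bits) = 01001. This is the CRC / FCS.

01001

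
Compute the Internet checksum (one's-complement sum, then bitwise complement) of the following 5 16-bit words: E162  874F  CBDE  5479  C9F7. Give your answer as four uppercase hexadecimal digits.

ACFD

One's-complement addition (fold any carry out of bit 15 back into bit 0):
  0xE162 + 0x874F = 0x168B1 → wrap carry → 0x68B2
  0x68B2 + 0xCBDE = 0x13490 → wrap carry → 0x3491
  0x3491 + 0x5479 = 0x0890A
  0x890A + 0xC9F7 = 0x15301 → wrap carry → 0x5302
One's-complement sum = 0x5302.
Checksum = ~0x5302 & 0xFFFF = 0xACFD.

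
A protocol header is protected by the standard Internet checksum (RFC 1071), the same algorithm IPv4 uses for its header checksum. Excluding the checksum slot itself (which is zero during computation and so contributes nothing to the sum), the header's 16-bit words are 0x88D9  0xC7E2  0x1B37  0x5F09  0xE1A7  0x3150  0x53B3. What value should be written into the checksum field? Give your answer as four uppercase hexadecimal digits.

CE57

One's-complement addition (fold any carry out of bit 15 back into bit 0):
  0x88D9 + 0xC7E2 = 0x150BB → wrap carry → 0x50BC
  0x50BC + 0x1B37 = 0x06BF3
  0x6BF3 + 0x5F09 = 0x0CAFC
  0xCAFC + 0xE1A7 = 0x1ACA3 → wrap carry → 0xACA4
  0xACA4 + 0x3150 = 0x0DDF4
  0xDDF4 + 0x53B3 = 0x131A7 → wrap carry → 0x31A8
One's-complement sum = 0x31A8.
Checksum = ~0x31A8 & 0xFFFF = 0xCE57.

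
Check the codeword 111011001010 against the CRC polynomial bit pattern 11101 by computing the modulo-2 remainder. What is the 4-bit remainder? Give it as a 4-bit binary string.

0100

Modulo-2 division of 111011001010 by 11101:
  pos 0: 11101 XOR 11101 = 00000
  pos 5: 10010 XOR 11101 = 01111
  pos 6: 11111 XOR 11101 = 00010
Remainder = 0100 (nonzero — an error is detected).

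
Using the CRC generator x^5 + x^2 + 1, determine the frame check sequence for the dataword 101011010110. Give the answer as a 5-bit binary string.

Append 5 zeros: 10101101011000000. Divide by 100101 (XOR where the leading bit is 1):
  pos 0: 101011 XOR 100101 = 001110
  pos 2: 111001 XOR 100101 = 011100
  pos 3: 111000 XOR 100101 = 011101
  pos 4: 111011 XOR 100101 = 011110
  pos 5: 111101 XOR 100101 = 011000
  pos 6: 110000 XOR 100101 = 010101
  pos 7: 101010 XOR 100101 = 001111
  pos 9: 111100 XOR 100101 = 011001
  pos 10: 110010 XOR 100101 = 010111
  pos 11: 101110 XOR 100101 = 001011
Remainder (last 5 bits) = 01011. This is the CRC / FCS.

01011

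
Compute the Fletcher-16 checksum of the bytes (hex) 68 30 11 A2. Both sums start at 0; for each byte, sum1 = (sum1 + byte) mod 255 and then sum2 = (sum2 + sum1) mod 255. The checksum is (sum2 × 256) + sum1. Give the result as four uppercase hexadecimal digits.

Running sums (mod 255):
  after byte 0 (68): sum1=104, sum2=104
  after byte 1 (30): sum1=152, sum2=1
  after byte 2 (11): sum1=169, sum2=170
  after byte 3 (A2): sum1=76, sum2=246
Checksum = sum2·256 + sum1 = 246·256 + 76 = 63052 = 0xF64C.

F64C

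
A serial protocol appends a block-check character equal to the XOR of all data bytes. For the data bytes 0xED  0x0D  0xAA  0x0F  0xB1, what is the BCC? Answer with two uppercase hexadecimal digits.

F4

XOR the bytes together:
  start with 0xED
  0xED ⊕ 0x0D = 0xE0
  0xE0 ⊕ 0xAA = 0x4A
  0x4A ⊕ 0x0F = 0x45
  0x45 ⊕ 0xB1 = 0xF4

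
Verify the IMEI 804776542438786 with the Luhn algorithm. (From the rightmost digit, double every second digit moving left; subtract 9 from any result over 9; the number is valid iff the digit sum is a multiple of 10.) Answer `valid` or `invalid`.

From the right, keep odd positions and double even positions (subtract 9 from any doubled value over 9):
  doubled (positions 2,4,...): 7 7 8 8 3 5 0 → sum 38
  kept (positions 1,3,...): 6 7 3 2 5 7 4 8 → sum 42
Total = 80.
80 mod 10 = 0, so the number is valid.

valid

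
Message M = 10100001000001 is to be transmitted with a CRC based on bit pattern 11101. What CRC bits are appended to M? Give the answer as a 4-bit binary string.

1111

Append 4 zeros: 101000010000010000. Divide by 11101 (XOR where the leading bit is 1):
  pos 0: 10100 XOR 11101 = 01001
  pos 1: 10010 XOR 11101 = 01111
  pos 2: 11110 XOR 11101 = 00011
  pos 5: 11100 XOR 11101 = 00001
  pos 9: 10001 XOR 11101 = 01100
  pos 10: 11000 XOR 11101 = 00101
  pos 12: 10100 XOR 11101 = 01001
  pos 13: 10010 XOR 11101 = 01111
Remainder (last 4 bits) = 1111. This is the CRC / FCS.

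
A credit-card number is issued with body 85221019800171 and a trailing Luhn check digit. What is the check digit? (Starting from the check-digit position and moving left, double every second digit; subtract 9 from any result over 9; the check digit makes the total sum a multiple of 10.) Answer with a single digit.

5

Partial digits right→left: 1 7 1 0 0 8 9 1 0 1 2 2 5 8
Double every second digit counting from the check-digit position (so the 1st, 3rd, 5th, ... of the partial from the right).
  doubled (with −9 where >9): 2 2 0 9 0 4 1 → sum 18
  kept as-is: 7 0 8 1 1 2 8 → sum 27
Total = 18 + 27 = 45.
Check digit = (10 − (45 mod 10)) mod 10 = 5.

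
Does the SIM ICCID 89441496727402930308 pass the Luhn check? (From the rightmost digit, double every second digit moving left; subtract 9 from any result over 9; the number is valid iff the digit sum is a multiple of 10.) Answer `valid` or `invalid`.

From the right, keep odd positions and double even positions (subtract 9 from any doubled value over 9):
  doubled (positions 2,4,...): 0 0 9 0 5 5 9 2 8 7 → sum 45
  kept (positions 1,3,...): 8 3 3 2 4 2 6 4 4 9 → sum 45
Total = 90.
90 mod 10 = 0, so the number is valid.

valid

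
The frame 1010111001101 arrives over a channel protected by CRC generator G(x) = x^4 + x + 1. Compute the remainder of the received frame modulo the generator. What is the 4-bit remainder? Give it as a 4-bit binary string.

0111

Modulo-2 division of 1010111001101 by 10011:
  pos 0: 10101 XOR 10011 = 00110
  pos 2: 11011 XOR 10011 = 01000
  pos 3: 10000 XOR 10011 = 00011
  pos 6: 11011 XOR 10011 = 01000
  pos 7: 10000 XOR 10011 = 00011
Remainder = 0111 (nonzero — an error is detected).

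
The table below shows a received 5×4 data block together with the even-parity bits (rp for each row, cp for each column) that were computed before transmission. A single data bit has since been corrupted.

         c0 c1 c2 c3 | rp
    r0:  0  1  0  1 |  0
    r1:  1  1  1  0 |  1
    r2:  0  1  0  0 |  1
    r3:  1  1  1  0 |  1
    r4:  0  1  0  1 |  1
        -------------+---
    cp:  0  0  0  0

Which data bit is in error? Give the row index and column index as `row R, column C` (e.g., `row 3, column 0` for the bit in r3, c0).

row 4, column 1

Recompute each row's even parity and compare to rp:
  r0: data parity 0, sent rp 0 → ok
  r1: data parity 1, sent rp 1 → ok
  r2: data parity 1, sent rp 1 → ok
  r3: data parity 1, sent rp 1 → ok
  r4: data parity 0, sent rp 1 → mismatch
Recompute each column's even parity and compare to cp:
  c0: data parity 0, sent cp 0 → ok
  c1: data parity 1, sent cp 0 → mismatch
  c2: data parity 0, sent cp 0 → ok
  c3: data parity 0, sent cp 0 → ok
Exactly one row (r4) and one column (c1) fail → the flipped bit is at their intersection.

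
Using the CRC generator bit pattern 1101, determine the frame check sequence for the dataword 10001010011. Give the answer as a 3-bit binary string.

001

Append 3 zeros: 10001010011000. Divide by 1101 (XOR where the leading bit is 1):
  pos 0: 1000 XOR 1101 = 0101
  pos 1: 1011 XOR 1101 = 0110
  pos 2: 1100 XOR 1101 = 0001
  pos 5: 1100 XOR 1101 = 0001
  pos 8: 1110 XOR 1101 = 0011
  pos 10: 1100 XOR 1101 = 0001
Remainder (last 3 bits) = 001. This is the CRC / FCS.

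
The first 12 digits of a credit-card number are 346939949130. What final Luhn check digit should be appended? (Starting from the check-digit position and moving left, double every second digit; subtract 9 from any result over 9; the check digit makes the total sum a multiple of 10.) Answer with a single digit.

Partial digits right→left: 0 3 1 9 4 9 9 3 9 6 4 3
Double every second digit counting from the check-digit position (so the 1st, 3rd, 5th, ... of the partial from the right).
  doubled (with −9 where >9): 0 2 8 9 9 8 → sum 36
  kept as-is: 3 9 9 3 6 3 → sum 33
Total = 36 + 33 = 69.
Check digit = (10 − (69 mod 10)) mod 10 = 1.

1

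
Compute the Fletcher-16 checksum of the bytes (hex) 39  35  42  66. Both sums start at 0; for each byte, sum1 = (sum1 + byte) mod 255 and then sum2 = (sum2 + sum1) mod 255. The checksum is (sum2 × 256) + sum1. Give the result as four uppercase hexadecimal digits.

Running sums (mod 255):
  after byte 0 (39): sum1=57, sum2=57
  after byte 1 (35): sum1=110, sum2=167
  after byte 2 (42): sum1=176, sum2=88
  after byte 3 (66): sum1=23, sum2=111
Checksum = sum2·256 + sum1 = 111·256 + 23 = 28439 = 0x6F17.

6F17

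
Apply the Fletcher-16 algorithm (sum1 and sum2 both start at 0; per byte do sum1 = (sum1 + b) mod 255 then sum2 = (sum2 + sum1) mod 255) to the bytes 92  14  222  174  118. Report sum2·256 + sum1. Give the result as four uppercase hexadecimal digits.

Running sums (mod 255):
  after byte 0 (92): sum1=92, sum2=92
  after byte 1 (14): sum1=106, sum2=198
  after byte 2 (222): sum1=73, sum2=16
  after byte 3 (174): sum1=247, sum2=8
  after byte 4 (118): sum1=110, sum2=118
Checksum = sum2·256 + sum1 = 118·256 + 110 = 30318 = 0x766E.

766E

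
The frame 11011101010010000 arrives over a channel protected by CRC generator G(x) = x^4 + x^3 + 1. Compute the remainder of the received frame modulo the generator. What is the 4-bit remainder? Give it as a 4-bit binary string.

0000

Modulo-2 division of 11011101010010000 by 11001:
  pos 0: 11011 XOR 11001 = 00010
  pos 3: 10101 XOR 11001 = 01100
  pos 4: 11000 XOR 11001 = 00001
  pos 8: 11001 XOR 11001 = 00000
Remainder = 0000 (zero — the frame passes the CRC check).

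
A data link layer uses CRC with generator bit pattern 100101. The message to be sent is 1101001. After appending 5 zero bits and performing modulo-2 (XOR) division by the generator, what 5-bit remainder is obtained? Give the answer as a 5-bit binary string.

11110

Append 5 zeros: 110100100000. Divide by 100101 (XOR where the leading bit is 1):
  pos 0: 110100 XOR 100101 = 010001
  pos 1: 100011 XOR 100101 = 000110
  pos 4: 110000 XOR 100101 = 010101
  pos 5: 101010 XOR 100101 = 001111
Remainder (last 5 bits) = 11110. This is the CRC / FCS.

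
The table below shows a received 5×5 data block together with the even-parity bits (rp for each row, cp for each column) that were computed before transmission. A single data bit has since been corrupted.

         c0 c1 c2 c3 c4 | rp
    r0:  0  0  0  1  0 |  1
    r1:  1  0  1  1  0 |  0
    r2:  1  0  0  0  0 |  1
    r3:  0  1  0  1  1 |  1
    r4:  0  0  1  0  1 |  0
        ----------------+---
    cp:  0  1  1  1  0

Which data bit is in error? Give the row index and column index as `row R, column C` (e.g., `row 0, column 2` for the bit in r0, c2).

row 1, column 2

Recompute each row's even parity and compare to rp:
  r0: data parity 1, sent rp 1 → ok
  r1: data parity 1, sent rp 0 → mismatch
  r2: data parity 1, sent rp 1 → ok
  r3: data parity 1, sent rp 1 → ok
  r4: data parity 0, sent rp 0 → ok
Recompute each column's even parity and compare to cp:
  c0: data parity 0, sent cp 0 → ok
  c1: data parity 1, sent cp 1 → ok
  c2: data parity 0, sent cp 1 → mismatch
  c3: data parity 1, sent cp 1 → ok
  c4: data parity 0, sent cp 0 → ok
Exactly one row (r1) and one column (c2) fail → the flipped bit is at their intersection.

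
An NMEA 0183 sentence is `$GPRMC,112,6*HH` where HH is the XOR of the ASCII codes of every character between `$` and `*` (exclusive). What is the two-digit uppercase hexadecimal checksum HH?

4F

XOR the ASCII codes of the payload characters:
  'G' = 0x47 → acc = 0x47
  'P' = 0x50 → acc = 0x17
  'R' = 0x52 → acc = 0x45
  'M' = 0x4D → acc = 0x08
  'C' = 0x43 → acc = 0x4B
  ',' = 0x2C → acc = 0x67
  '1' = 0x31 → acc = 0x56
  '1' = 0x31 → acc = 0x67
  '2' = 0x32 → acc = 0x55
  ',' = 0x2C → acc = 0x79
  '6' = 0x36 → acc = 0x4F
Checksum = 0x4F.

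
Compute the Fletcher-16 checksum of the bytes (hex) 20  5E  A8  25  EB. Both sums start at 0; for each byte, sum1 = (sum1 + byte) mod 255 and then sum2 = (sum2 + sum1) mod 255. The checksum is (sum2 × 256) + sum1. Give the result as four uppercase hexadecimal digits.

Running sums (mod 255):
  after byte 0 (20): sum1=32, sum2=32
  after byte 1 (5E): sum1=126, sum2=158
  after byte 2 (A8): sum1=39, sum2=197
  after byte 3 (25): sum1=76, sum2=18
  after byte 4 (EB): sum1=56, sum2=74
Checksum = sum2·256 + sum1 = 74·256 + 56 = 19000 = 0x4A38.

4A38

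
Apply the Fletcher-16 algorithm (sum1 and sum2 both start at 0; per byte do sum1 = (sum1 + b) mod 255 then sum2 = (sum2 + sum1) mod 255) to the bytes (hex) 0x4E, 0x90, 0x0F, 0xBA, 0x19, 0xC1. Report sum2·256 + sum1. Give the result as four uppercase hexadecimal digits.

Running sums (mod 255):
  after byte 0 (0x4E): sum1=78, sum2=78
  after byte 1 (0x90): sum1=222, sum2=45
  after byte 2 (0x0F): sum1=237, sum2=27
  after byte 3 (0xBA): sum1=168, sum2=195
  after byte 4 (0x19): sum1=193, sum2=133
  after byte 5 (0xC1): sum1=131, sum2=9
Checksum = sum2·256 + sum1 = 9·256 + 131 = 2435 = 0x0983.

0983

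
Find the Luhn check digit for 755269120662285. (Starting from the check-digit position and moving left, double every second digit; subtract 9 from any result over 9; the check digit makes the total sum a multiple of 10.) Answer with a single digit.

7

Partial digits right→left: 5 8 2 2 6 6 0 2 1 9 6 2 5 5 7
Double every second digit counting from the check-digit position (so the 1st, 3rd, 5th, ... of the partial from the right).
  doubled (with −9 where >9): 1 4 3 0 2 3 1 5 → sum 19
  kept as-is: 8 2 6 2 9 2 5 → sum 34
Total = 19 + 34 = 53.
Check digit = (10 − (53 mod 10)) mod 10 = 7.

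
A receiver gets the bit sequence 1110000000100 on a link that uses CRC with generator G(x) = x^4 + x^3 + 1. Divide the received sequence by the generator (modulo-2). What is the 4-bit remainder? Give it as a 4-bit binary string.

Modulo-2 division of 1110000000100 by 11001:
  pos 0: 11100 XOR 11001 = 00101
  pos 2: 10100 XOR 11001 = 01101
  pos 3: 11010 XOR 11001 = 00011
  pos 6: 11001 XOR 11001 = 00000
Remainder = 0000 (zero — the frame passes the CRC check).

0000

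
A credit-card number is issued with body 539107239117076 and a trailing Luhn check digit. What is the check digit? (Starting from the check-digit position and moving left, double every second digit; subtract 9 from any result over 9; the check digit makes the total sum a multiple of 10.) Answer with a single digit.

3

Partial digits right→left: 6 7 0 7 1 1 9 3 2 7 0 1 9 3 5
Double every second digit counting from the check-digit position (so the 1st, 3rd, 5th, ... of the partial from the right).
  doubled (with −9 where >9): 3 0 2 9 4 0 9 1 → sum 28
  kept as-is: 7 7 1 3 7 1 3 → sum 29
Total = 28 + 29 = 57.
Check digit = (10 − (57 mod 10)) mod 10 = 3.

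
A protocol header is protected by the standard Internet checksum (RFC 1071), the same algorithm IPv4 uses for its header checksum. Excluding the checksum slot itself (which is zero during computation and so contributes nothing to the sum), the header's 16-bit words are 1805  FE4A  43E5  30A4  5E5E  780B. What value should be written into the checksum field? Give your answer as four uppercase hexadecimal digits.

9EBC

One's-complement addition (fold any carry out of bit 15 back into bit 0):
  0x1805 + 0xFE4A = 0x1164F → wrap carry → 0x1650
  0x1650 + 0x43E5 = 0x05A35
  0x5A35 + 0x30A4 = 0x08AD9
  0x8AD9 + 0x5E5E = 0x0E937
  0xE937 + 0x780B = 0x16142 → wrap carry → 0x6143
One's-complement sum = 0x6143.
Checksum = ~0x6143 & 0xFFFF = 0x9EBC.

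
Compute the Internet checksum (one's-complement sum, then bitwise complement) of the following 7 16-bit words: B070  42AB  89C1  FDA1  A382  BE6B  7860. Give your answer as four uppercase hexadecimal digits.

AB31

One's-complement addition (fold any carry out of bit 15 back into bit 0):
  0xB070 + 0x42AB = 0x0F31B
  0xF31B + 0x89C1 = 0x17CDC → wrap carry → 0x7CDD
  0x7CDD + 0xFDA1 = 0x17A7E → wrap carry → 0x7A7F
  0x7A7F + 0xA382 = 0x11E01 → wrap carry → 0x1E02
  0x1E02 + 0xBE6B = 0x0DC6D
  0xDC6D + 0x7860 = 0x154CD → wrap carry → 0x54CE
One's-complement sum = 0x54CE.
Checksum = ~0x54CE & 0xFFFF = 0xAB31.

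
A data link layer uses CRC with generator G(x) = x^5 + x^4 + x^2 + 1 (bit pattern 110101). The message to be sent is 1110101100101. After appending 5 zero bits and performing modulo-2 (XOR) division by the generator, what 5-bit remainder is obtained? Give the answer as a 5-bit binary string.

Append 5 zeros: 111010110010100000. Divide by 110101 (XOR where the leading bit is 1):
  pos 0: 111010 XOR 110101 = 001111
  pos 2: 111111 XOR 110101 = 001010
  pos 4: 101000 XOR 110101 = 011101
  pos 5: 111011 XOR 110101 = 001110
  pos 7: 111001 XOR 110101 = 001100
  pos 9: 110000 XOR 110101 = 000101
  pos 12: 101000 XOR 110101 = 011101
Remainder (last 5 bits) = 11101. This is the CRC / FCS.

11101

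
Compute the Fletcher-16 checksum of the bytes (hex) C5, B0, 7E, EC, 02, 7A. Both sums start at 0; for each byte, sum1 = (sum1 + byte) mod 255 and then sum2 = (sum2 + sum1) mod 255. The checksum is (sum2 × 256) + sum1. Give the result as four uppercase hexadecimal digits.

Running sums (mod 255):
  after byte 0 (C5): sum1=197, sum2=197
  after byte 1 (B0): sum1=118, sum2=60
  after byte 2 (7E): sum1=244, sum2=49
  after byte 3 (EC): sum1=225, sum2=19
  after byte 4 (02): sum1=227, sum2=246
  after byte 5 (7A): sum1=94, sum2=85
Checksum = sum2·256 + sum1 = 85·256 + 94 = 21854 = 0x555E.

555E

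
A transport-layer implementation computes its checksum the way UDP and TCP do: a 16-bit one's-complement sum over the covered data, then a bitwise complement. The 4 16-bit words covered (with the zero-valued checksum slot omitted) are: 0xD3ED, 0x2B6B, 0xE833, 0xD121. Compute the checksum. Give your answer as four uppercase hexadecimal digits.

4751

One's-complement addition (fold any carry out of bit 15 back into bit 0):
  0xD3ED + 0x2B6B = 0x0FF58
  0xFF58 + 0xE833 = 0x1E78B → wrap carry → 0xE78C
  0xE78C + 0xD121 = 0x1B8AD → wrap carry → 0xB8AE
One's-complement sum = 0xB8AE.
Checksum = ~0xB8AE & 0xFFFF = 0x4751.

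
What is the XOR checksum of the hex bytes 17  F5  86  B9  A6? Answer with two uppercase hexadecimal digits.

7B

XOR the bytes together:
  start with 0x17
  0x17 ⊕ 0xF5 = 0xE2
  0xE2 ⊕ 0x86 = 0x64
  0x64 ⊕ 0xB9 = 0xDD
  0xDD ⊕ 0xA6 = 0x7B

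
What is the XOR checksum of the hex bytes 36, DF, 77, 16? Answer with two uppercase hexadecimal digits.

88

XOR the bytes together:
  start with 0x36
  0x36 ⊕ 0xDF = 0xE9
  0xE9 ⊕ 0x77 = 0x9E
  0x9E ⊕ 0x16 = 0x88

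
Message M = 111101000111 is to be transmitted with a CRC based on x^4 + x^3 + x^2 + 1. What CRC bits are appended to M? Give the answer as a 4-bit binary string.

Append 4 zeros: 1111010001110000. Divide by 11101 (XOR where the leading bit is 1):
  pos 0: 11110 XOR 11101 = 00011
  pos 3: 11100 XOR 11101 = 00001
  pos 7: 10111 XOR 11101 = 01010
  pos 8: 10100 XOR 11101 = 01001
  pos 9: 10010 XOR 11101 = 01111
  pos 10: 11110 XOR 11101 = 00011
Remainder (last 4 bits) = 0110. This is the CRC / FCS.

0110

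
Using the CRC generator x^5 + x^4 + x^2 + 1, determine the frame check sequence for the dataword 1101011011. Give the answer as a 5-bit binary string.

Append 5 zeros: 110101101100000. Divide by 110101 (XOR where the leading bit is 1):
  pos 0: 110101 XOR 110101 = 000000
  pos 6: 101100 XOR 110101 = 011001
  pos 7: 110010 XOR 110101 = 000111
Remainder (last 5 bits) = 11100. This is the CRC / FCS.

11100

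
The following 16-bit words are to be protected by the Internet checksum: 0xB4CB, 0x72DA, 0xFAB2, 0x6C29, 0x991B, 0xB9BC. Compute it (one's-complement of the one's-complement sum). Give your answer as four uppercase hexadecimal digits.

1EA5

One's-complement addition (fold any carry out of bit 15 back into bit 0):
  0xB4CB + 0x72DA = 0x127A5 → wrap carry → 0x27A6
  0x27A6 + 0xFAB2 = 0x12258 → wrap carry → 0x2259
  0x2259 + 0x6C29 = 0x08E82
  0x8E82 + 0x991B = 0x1279D → wrap carry → 0x279E
  0x279E + 0xB9BC = 0x0E15A
One's-complement sum = 0xE15A.
Checksum = ~0xE15A & 0xFFFF = 0x1EA5.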